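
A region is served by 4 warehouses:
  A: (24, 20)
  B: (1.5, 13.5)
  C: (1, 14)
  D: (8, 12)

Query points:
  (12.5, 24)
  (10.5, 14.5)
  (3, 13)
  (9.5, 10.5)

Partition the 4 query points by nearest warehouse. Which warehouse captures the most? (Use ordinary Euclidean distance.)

D

(12.5, 24) — d² to each: A:148.25, B:231.25, C:232.25, D:164.25 → nearest is A
(10.5, 14.5) — d² to each: A:212.5, B:82, C:90.5, D:12.5 → nearest is D
(3, 13) — d² to each: A:490, B:2.5, C:5, D:26 → nearest is B
(9.5, 10.5) — d² to each: A:300.5, B:73, C:84.5, D:4.5 → nearest is D
Tally — A:1, B:1, D:2. D captures the most (2).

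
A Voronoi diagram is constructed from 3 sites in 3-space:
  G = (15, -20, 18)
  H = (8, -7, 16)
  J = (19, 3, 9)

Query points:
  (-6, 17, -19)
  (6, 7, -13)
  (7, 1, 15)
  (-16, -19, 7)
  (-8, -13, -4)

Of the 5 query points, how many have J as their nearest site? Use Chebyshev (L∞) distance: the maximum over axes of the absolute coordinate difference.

(-6, 17, -19) — d to each: G:37, H:35, J:28 → nearest is J
(6, 7, -13) — d to each: G:31, H:29, J:22 → nearest is J
(7, 1, 15) — d to each: G:21, H:8, J:12 → nearest is H
(-16, -19, 7) — d to each: G:31, H:24, J:35 → nearest is H
(-8, -13, -4) — d to each: G:23, H:20, J:27 → nearest is H
2 of the 5 points have J as nearest.

2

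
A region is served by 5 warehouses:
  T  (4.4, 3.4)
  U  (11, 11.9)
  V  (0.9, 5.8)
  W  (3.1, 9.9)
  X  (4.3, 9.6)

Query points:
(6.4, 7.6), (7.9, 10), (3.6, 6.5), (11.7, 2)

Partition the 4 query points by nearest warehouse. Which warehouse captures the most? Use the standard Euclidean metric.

(6.4, 7.6) — d² to each: T:21.64, U:39.65, V:33.49, W:16.18, X:8.41 → nearest is X
(7.9, 10) — d² to each: T:55.81, U:13.22, V:66.64, W:23.05, X:13.12 → nearest is X
(3.6, 6.5) — d² to each: T:10.25, U:83.92, V:7.78, W:11.81, X:10.1 → nearest is V
(11.7, 2) — d² to each: T:55.25, U:98.5, V:131.08, W:136.37, X:112.52 → nearest is T
Tally — T:1, V:1, X:2. X captures the most (2).

X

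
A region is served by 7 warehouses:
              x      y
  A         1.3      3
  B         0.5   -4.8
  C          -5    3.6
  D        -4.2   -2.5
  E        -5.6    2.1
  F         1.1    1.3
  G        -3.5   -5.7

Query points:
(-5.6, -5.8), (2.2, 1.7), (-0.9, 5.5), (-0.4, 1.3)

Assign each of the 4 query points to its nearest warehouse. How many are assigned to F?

(-5.6, -5.8) — d² to each: A:125.05, B:38.21, C:88.72, D:12.85, E:62.41, F:95.3, G:4.42 → nearest is G
(2.2, 1.7) — d² to each: A:2.5, B:45.14, C:55.45, D:58.6, E:61, F:1.37, G:87.25 → nearest is F
(-0.9, 5.5) — d² to each: A:11.09, B:108.05, C:20.42, D:74.89, E:33.65, F:21.64, G:132.2 → nearest is A
(-0.4, 1.3) — d² to each: A:5.78, B:38.02, C:26.45, D:28.88, E:27.68, F:2.25, G:58.61 → nearest is F
2 of the 4 points have F as nearest.

2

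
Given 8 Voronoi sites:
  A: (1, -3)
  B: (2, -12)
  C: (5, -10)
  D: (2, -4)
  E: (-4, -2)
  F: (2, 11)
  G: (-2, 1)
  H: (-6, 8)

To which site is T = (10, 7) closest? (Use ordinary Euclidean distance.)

Since √ is increasing, it suffices to compare squared distances:
|TA|² = (10−1)² + (7−(-3))² = 81 + 100 = 181
|TB|² = (10−2)² + (7−(-12))² = 64 + 361 = 425
|TC|² = (10−5)² + (7−(-10))² = 25 + 289 = 314
|TD|² = (10−2)² + (7−(-4))² = 64 + 121 = 185
|TE|² = (10−(-4))² + (7−(-2))² = 196 + 81 = 277
|TF|² = (10−2)² + (7−11)² = 64 + 16 = 80
|TG|² = (10−(-2))² + (7−1)² = 144 + 36 = 180
|TH|² = (10−(-6))² + (7−8)² = 256 + 1 = 257
Minimum is at F.

F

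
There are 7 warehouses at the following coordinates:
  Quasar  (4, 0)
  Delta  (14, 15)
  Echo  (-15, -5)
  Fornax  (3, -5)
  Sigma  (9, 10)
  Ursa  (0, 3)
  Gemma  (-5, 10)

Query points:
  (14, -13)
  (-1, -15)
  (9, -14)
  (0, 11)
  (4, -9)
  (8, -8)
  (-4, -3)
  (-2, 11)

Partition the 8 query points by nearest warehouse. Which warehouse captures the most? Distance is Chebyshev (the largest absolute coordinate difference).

(14, -13) — d to each: Quasar:13, Delta:28, Echo:29, Fornax:11, Sigma:23, Ursa:16, Gemma:23 → nearest is Fornax
(-1, -15) — d to each: Quasar:15, Delta:30, Echo:14, Fornax:10, Sigma:25, Ursa:18, Gemma:25 → nearest is Fornax
(9, -14) — d to each: Quasar:14, Delta:29, Echo:24, Fornax:9, Sigma:24, Ursa:17, Gemma:24 → nearest is Fornax
(0, 11) — d to each: Quasar:11, Delta:14, Echo:16, Fornax:16, Sigma:9, Ursa:8, Gemma:5 → nearest is Gemma
(4, -9) — d to each: Quasar:9, Delta:24, Echo:19, Fornax:4, Sigma:19, Ursa:12, Gemma:19 → nearest is Fornax
(8, -8) — d to each: Quasar:8, Delta:23, Echo:23, Fornax:5, Sigma:18, Ursa:11, Gemma:18 → nearest is Fornax
(-4, -3) — d to each: Quasar:8, Delta:18, Echo:11, Fornax:7, Sigma:13, Ursa:6, Gemma:13 → nearest is Ursa
(-2, 11) — d to each: Quasar:11, Delta:16, Echo:16, Fornax:16, Sigma:11, Ursa:8, Gemma:3 → nearest is Gemma
Tally — Fornax:5, Ursa:1, Gemma:2. Fornax captures the most (5).

Fornax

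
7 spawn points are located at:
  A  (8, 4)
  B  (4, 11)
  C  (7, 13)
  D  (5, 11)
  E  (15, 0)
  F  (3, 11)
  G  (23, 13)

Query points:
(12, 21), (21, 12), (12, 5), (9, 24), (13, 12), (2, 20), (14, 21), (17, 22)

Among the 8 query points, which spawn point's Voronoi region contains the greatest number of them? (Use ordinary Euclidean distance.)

C

(12, 21) — d² to each: A:305, B:164, C:89, D:149, E:450, F:181, G:185 → nearest is C
(21, 12) — d² to each: A:233, B:290, C:197, D:257, E:180, F:325, G:5 → nearest is G
(12, 5) — d² to each: A:17, B:100, C:89, D:85, E:34, F:117, G:185 → nearest is A
(9, 24) — d² to each: A:401, B:194, C:125, D:185, E:612, F:205, G:317 → nearest is C
(13, 12) — d² to each: A:89, B:82, C:37, D:65, E:148, F:101, G:101 → nearest is C
(2, 20) — d² to each: A:292, B:85, C:74, D:90, E:569, F:82, G:490 → nearest is C
(14, 21) — d² to each: A:325, B:200, C:113, D:181, E:442, F:221, G:145 → nearest is C
(17, 22) — d² to each: A:405, B:290, C:181, D:265, E:488, F:317, G:117 → nearest is G
Tally — A:1, C:5, G:2. C captures the most (5).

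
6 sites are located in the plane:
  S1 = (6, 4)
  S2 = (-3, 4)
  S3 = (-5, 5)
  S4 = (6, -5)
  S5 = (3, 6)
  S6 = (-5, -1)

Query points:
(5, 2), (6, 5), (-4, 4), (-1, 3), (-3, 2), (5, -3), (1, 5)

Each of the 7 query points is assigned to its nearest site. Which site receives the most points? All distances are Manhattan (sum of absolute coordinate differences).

S2

(5, 2) — d to each: S1:3, S2:10, S3:13, S4:8, S5:6, S6:13 → nearest is S1
(6, 5) — d to each: S1:1, S2:10, S3:11, S4:10, S5:4, S6:17 → nearest is S1
(-4, 4) — d to each: S1:10, S2:1, S3:2, S4:19, S5:9, S6:6 → nearest is S2
(-1, 3) — d to each: S1:8, S2:3, S3:6, S4:15, S5:7, S6:8 → nearest is S2
(-3, 2) — d to each: S1:11, S2:2, S3:5, S4:16, S5:10, S6:5 → nearest is S2
(5, -3) — d to each: S1:8, S2:15, S3:18, S4:3, S5:11, S6:12 → nearest is S4
(1, 5) — d to each: S1:6, S2:5, S3:6, S4:15, S5:3, S6:12 → nearest is S5
Tally — S1:2, S2:3, S4:1, S5:1. S2 captures the most (3).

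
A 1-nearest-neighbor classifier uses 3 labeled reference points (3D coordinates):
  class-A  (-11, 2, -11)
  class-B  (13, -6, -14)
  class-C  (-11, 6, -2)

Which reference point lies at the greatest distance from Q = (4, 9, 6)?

Since √ is increasing, it suffices to compare squared distances:
d²(Q, class-A) = 225 + 49 + 289 = 563
d²(Q, class-B) = 81 + 225 + 400 = 706
d²(Q, class-C) = 225 + 9 + 64 = 298
The largest is to class-B.

class-B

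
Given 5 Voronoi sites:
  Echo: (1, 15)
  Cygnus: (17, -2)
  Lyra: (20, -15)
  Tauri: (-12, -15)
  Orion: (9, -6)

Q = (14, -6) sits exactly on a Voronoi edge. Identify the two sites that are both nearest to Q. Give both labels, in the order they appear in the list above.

Cygnus and Orion

Squared distances from Q to each site:
d²(Q, Echo) = (14−1)² + (-6−15)² = 169 + 441 = 610
d²(Q, Cygnus) = (14−17)² + (-6−(-2))² = 9 + 16 = 25
d²(Q, Lyra) = (14−20)² + (-6−(-15))² = 36 + 81 = 117
d²(Q, Tauri) = (14−(-12))² + (-6−(-15))² = 676 + 81 = 757
d²(Q, Orion) = (14−9)² + (-6−(-6))² = 25 + 0 = 25
Q is equidistant from Cygnus and Orion (both at squared distance 25), and every other site is strictly farther — so Q lies on the Cygnus–Orion Voronoi edge.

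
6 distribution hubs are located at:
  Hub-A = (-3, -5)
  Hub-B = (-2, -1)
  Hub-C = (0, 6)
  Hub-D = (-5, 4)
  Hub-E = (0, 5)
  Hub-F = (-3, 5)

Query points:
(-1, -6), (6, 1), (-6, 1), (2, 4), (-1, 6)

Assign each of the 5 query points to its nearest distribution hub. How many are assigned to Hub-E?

2

(-1, -6) — d² to each: Hub-A:5, Hub-B:26, Hub-C:145, Hub-D:116, Hub-E:122, Hub-F:125 → nearest is Hub-A
(6, 1) — d² to each: Hub-A:117, Hub-B:68, Hub-C:61, Hub-D:130, Hub-E:52, Hub-F:97 → nearest is Hub-E
(-6, 1) — d² to each: Hub-A:45, Hub-B:20, Hub-C:61, Hub-D:10, Hub-E:52, Hub-F:25 → nearest is Hub-D
(2, 4) — d² to each: Hub-A:106, Hub-B:41, Hub-C:8, Hub-D:49, Hub-E:5, Hub-F:26 → nearest is Hub-E
(-1, 6) — d² to each: Hub-A:125, Hub-B:50, Hub-C:1, Hub-D:20, Hub-E:2, Hub-F:5 → nearest is Hub-C
2 of the 5 points have Hub-E as nearest.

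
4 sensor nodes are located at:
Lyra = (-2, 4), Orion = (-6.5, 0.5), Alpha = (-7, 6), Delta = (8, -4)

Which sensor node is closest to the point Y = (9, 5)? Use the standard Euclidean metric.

Compare squared distances (the ordering matches that of the actual distances):
d²(Y, Lyra) = 121 + 1 = 122
d²(Y, Orion) = 240.25 + 20.25 = 260.5
d²(Y, Alpha) = 256 + 1 = 257
d²(Y, Delta) = 1 + 81 = 82
Minimum is at Delta.

Delta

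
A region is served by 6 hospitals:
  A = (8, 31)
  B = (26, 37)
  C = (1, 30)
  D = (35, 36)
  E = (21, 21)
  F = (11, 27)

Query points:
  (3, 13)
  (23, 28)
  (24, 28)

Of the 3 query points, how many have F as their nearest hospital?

1

(3, 13) — d² to each: A:349, B:1105, C:293, D:1553, E:388, F:260 → nearest is F
(23, 28) — d² to each: A:234, B:90, C:488, D:208, E:53, F:145 → nearest is E
(24, 28) — d² to each: A:265, B:85, C:533, D:185, E:58, F:170 → nearest is E
1 of the 3 points has F as nearest.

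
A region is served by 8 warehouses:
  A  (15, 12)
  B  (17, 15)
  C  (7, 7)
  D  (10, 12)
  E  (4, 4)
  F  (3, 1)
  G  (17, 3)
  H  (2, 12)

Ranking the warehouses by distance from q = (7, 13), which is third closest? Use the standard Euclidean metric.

Squared Euclidean distances:
|qA|² = 64 + 1 = 65
|qB|² = 100 + 4 = 104
|qC|² = 0 + 36 = 36
|qD|² = 9 + 1 = 10
|qE|² = 9 + 81 = 90
|qF|² = 16 + 144 = 160
|qG|² = 100 + 100 = 200
|qH|² = 25 + 1 = 26
Sorted ascending: D, H, C, A, … — the third-nearest is C.

C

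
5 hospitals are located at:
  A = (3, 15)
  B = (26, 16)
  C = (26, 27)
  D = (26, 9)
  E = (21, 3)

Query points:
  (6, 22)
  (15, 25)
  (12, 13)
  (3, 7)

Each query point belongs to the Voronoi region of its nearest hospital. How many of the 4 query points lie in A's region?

(6, 22) — d² to each: A:58, B:436, C:425, D:569, E:586 → nearest is A
(15, 25) — d² to each: A:244, B:202, C:125, D:377, E:520 → nearest is C
(12, 13) — d² to each: A:85, B:205, C:392, D:212, E:181 → nearest is A
(3, 7) — d² to each: A:64, B:610, C:929, D:533, E:340 → nearest is A
3 of the 4 points have A as nearest.

3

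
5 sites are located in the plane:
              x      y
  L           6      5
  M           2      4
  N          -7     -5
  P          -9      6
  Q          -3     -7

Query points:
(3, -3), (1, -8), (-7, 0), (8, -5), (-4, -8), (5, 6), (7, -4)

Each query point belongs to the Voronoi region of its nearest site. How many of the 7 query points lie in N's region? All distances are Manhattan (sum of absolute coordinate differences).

1

(3, -3) — d to each: L:11, M:8, N:12, P:21, Q:10 → nearest is M
(1, -8) — d to each: L:18, M:13, N:11, P:24, Q:5 → nearest is Q
(-7, 0) — d to each: L:18, M:13, N:5, P:8, Q:11 → nearest is N
(8, -5) — d to each: L:12, M:15, N:15, P:28, Q:13 → nearest is L
(-4, -8) — d to each: L:23, M:18, N:6, P:19, Q:2 → nearest is Q
(5, 6) — d to each: L:2, M:5, N:23, P:14, Q:21 → nearest is L
(7, -4) — d to each: L:10, M:13, N:15, P:26, Q:13 → nearest is L
1 of the 7 points has N as nearest.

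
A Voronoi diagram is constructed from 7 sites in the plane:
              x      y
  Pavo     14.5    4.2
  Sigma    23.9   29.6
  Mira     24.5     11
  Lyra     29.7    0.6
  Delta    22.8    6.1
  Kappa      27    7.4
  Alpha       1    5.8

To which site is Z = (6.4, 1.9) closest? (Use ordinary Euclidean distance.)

Since √ is increasing, it suffices to compare squared distances:
d²(Z, Pavo) = (6.4−14.5)² + (1.9−4.2)² = 65.61 + 5.29 = 70.9
d²(Z, Sigma) = (6.4−23.9)² + (1.9−29.6)² = 306.25 + 767.29 = 1073.54
d²(Z, Mira) = (6.4−24.5)² + (1.9−11)² = 327.61 + 82.81 = 410.42
d²(Z, Lyra) = (6.4−29.7)² + (1.9−0.6)² = 542.89 + 1.69 = 544.58
d²(Z, Delta) = (6.4−22.8)² + (1.9−6.1)² = 268.96 + 17.64 = 286.6
d²(Z, Kappa) = (6.4−27)² + (1.9−7.4)² = 424.36 + 30.25 = 454.61
d²(Z, Alpha) = (6.4−1)² + (1.9−5.8)² = 29.16 + 15.21 = 44.37
Alpha is nearest.

Alpha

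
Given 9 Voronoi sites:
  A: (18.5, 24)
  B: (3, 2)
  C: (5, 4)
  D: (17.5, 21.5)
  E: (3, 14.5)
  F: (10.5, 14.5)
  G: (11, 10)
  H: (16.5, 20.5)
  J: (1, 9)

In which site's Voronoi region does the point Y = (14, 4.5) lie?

G

Squared Euclidean distances:
|YA|² = (14−18.5)² + (4.5−24)² = 20.25 + 380.25 = 400.5
|YB|² = (14−3)² + (4.5−2)² = 121 + 6.25 = 127.25
|YC|² = (14−5)² + (4.5−4)² = 81 + 0.25 = 81.25
|YD|² = (14−17.5)² + (4.5−21.5)² = 12.25 + 289 = 301.25
|YE|² = (14−3)² + (4.5−14.5)² = 121 + 100 = 221
|YF|² = (14−10.5)² + (4.5−14.5)² = 12.25 + 100 = 112.25
|YG|² = (14−11)² + (4.5−10)² = 9 + 30.25 = 39.25
|YH|² = (14−16.5)² + (4.5−20.5)² = 6.25 + 256 = 262.25
|YJ|² = (14−1)² + (4.5−9)² = 169 + 20.25 = 189.25
G is nearest.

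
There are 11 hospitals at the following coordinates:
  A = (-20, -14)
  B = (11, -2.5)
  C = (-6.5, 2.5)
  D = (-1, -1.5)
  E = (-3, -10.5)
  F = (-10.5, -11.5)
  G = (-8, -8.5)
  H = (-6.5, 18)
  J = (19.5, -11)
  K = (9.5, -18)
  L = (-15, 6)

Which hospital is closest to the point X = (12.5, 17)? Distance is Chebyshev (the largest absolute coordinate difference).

D

d(X,A) = max(32.5, 31) = 32.5
d(X,B) = max(1.5, 19.5) = 19.5
d(X,C) = max(19, 14.5) = 19
d(X,D) = max(13.5, 18.5) = 18.5
d(X,E) = max(15.5, 27.5) = 27.5
d(X,F) = max(23, 28.5) = 28.5
d(X,G) = max(20.5, 25.5) = 25.5
d(X,H) = max(19, 1) = 19
d(X,J) = max(7, 28) = 28
d(X,K) = max(3, 35) = 35
d(X,L) = max(27.5, 11) = 27.5
Minimum is at D.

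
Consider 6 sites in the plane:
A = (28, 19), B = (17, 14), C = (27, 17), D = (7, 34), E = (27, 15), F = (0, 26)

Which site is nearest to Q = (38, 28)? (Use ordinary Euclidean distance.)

A

Compare squared distances (the ordering matches that of the actual distances):
|QA|² = (38−28)² + (28−19)² = 100 + 81 = 181
|QB|² = (38−17)² + (28−14)² = 441 + 196 = 637
|QC|² = (38−27)² + (28−17)² = 121 + 121 = 242
|QD|² = (38−7)² + (28−34)² = 961 + 36 = 997
|QE|² = (38−27)² + (28−15)² = 121 + 169 = 290
|QF|² = (38−0)² + (28−26)² = 1444 + 4 = 1448
Minimum is at A.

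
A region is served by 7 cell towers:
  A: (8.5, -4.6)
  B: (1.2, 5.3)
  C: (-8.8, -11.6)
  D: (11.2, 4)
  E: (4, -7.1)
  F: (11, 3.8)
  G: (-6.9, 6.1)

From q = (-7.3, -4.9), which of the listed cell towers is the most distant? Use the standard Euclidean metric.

Since √ is increasing, it suffices to compare squared distances:
|qA|² = (-7.3−8.5)² + (-4.9−(-4.6))² = 249.64 + 0.09 = 249.73
|qB|² = (-7.3−1.2)² + (-4.9−5.3)² = 72.25 + 104.04 = 176.29
|qC|² = (-7.3−(-8.8))² + (-4.9−(-11.6))² = 2.25 + 44.89 = 47.14
|qD|² = (-7.3−11.2)² + (-4.9−4)² = 342.25 + 79.21 = 421.46
|qE|² = (-7.3−4)² + (-4.9−(-7.1))² = 127.69 + 4.84 = 132.53
|qF|² = (-7.3−11)² + (-4.9−3.8)² = 334.89 + 75.69 = 410.58
|qG|² = (-7.3−(-6.9))² + (-4.9−6.1)² = 0.16 + 121 = 121.16
The largest is to D.

D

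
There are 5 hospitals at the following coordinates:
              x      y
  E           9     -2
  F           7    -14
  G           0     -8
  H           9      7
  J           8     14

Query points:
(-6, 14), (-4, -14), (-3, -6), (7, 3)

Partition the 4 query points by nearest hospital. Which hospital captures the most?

(-6, 14) — d² to each: E:481, F:953, G:520, H:274, J:196 → nearest is J
(-4, -14) — d² to each: E:313, F:121, G:52, H:610, J:928 → nearest is G
(-3, -6) — d² to each: E:160, F:164, G:13, H:313, J:521 → nearest is G
(7, 3) — d² to each: E:29, F:289, G:170, H:20, J:122 → nearest is H
Tally — G:2, H:1, J:1. G captures the most (2).

G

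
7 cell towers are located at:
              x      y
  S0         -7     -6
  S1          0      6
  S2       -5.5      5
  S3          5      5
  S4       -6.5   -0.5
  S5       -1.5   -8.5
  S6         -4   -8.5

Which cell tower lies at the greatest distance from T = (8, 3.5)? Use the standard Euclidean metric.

Compare squared distances (the ordering matches that of the actual distances):
|TS0|² = (8−(-7))² + (3.5−(-6))² = 225 + 90.25 = 315.25
|TS1|² = (8−0)² + (3.5−6)² = 64 + 6.25 = 70.25
|TS2|² = (8−(-5.5))² + (3.5−5)² = 182.25 + 2.25 = 184.5
|TS3|² = (8−5)² + (3.5−5)² = 9 + 2.25 = 11.25
|TS4|² = (8−(-6.5))² + (3.5−(-0.5))² = 210.25 + 16 = 226.25
|TS5|² = (8−(-1.5))² + (3.5−(-8.5))² = 90.25 + 144 = 234.25
|TS6|² = (8−(-4))² + (3.5−(-8.5))² = 144 + 144 = 288
The largest is to S0.

S0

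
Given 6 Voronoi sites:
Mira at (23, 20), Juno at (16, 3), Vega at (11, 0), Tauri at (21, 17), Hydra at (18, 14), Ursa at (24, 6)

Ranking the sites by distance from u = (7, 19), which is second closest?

Tauri

Compare squared distances (the ordering matches that of the actual distances):
d²(u, Mira) = (7−23)² + (19−20)² = 256 + 1 = 257
d²(u, Juno) = (7−16)² + (19−3)² = 81 + 256 = 337
d²(u, Vega) = (7−11)² + (19−0)² = 16 + 361 = 377
d²(u, Tauri) = (7−21)² + (19−17)² = 196 + 4 = 200
d²(u, Hydra) = (7−18)² + (19−14)² = 121 + 25 = 146
d²(u, Ursa) = (7−24)² + (19−6)² = 289 + 169 = 458
Sorted ascending: Hydra, Tauri, Mira, … — the second-nearest is Tauri.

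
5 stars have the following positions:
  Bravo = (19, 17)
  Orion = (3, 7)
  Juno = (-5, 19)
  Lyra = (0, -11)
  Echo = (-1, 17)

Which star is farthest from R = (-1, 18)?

Lyra

Compare squared distances (the ordering matches that of the actual distances):
d²(R, Bravo) = (-1−19)² + (18−17)² = 400 + 1 = 401
d²(R, Orion) = (-1−3)² + (18−7)² = 16 + 121 = 137
d²(R, Juno) = (-1−(-5))² + (18−19)² = 16 + 1 = 17
d²(R, Lyra) = (-1−0)² + (18−(-11))² = 1 + 841 = 842
d²(R, Echo) = (-1−(-1))² + (18−17)² = 0 + 1 = 1
The largest is to Lyra.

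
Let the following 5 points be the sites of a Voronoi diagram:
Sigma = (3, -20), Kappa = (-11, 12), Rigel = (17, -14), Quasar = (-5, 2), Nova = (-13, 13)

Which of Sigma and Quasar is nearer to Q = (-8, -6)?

Quasar

Compare squared distances:
d²(Q, Sigma) = (-8−3)² + (-6−(-20))² = 121 + 196 = 317
d²(Q, Quasar) = (-8−(-5))² + (-6−2)² = 9 + 64 = 73
317 > 73, so Quasar is closer.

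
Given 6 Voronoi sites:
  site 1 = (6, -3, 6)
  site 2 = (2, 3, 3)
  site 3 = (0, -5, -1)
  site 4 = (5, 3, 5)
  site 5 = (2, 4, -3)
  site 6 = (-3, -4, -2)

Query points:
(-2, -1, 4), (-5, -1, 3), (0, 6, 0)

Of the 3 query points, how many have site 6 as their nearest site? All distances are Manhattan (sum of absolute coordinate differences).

1

(-2, -1, 4) — d to each: site 1:12, site 2:9, site 3:11, site 4:12, site 5:16, site 6:10 → nearest is site 2
(-5, -1, 3) — d to each: site 1:16, site 2:11, site 3:13, site 4:16, site 5:18, site 6:10 → nearest is site 6
(0, 6, 0) — d to each: site 1:21, site 2:8, site 3:12, site 4:13, site 5:7, site 6:15 → nearest is site 5
1 of the 3 points has site 6 as nearest.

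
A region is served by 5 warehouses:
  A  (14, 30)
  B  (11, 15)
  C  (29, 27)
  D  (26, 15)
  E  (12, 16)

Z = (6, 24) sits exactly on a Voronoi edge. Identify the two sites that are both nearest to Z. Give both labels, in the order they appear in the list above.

Squared distances from Z to each site:
|ZA|² = 64 + 36 = 100
|ZB|² = 25 + 81 = 106
|ZC|² = 529 + 9 = 538
|ZD|² = 400 + 81 = 481
|ZE|² = 36 + 64 = 100
Z is equidistant from A and E (both at squared distance 100), and every other site is strictly farther — so Z lies on the A–E Voronoi edge.

A and E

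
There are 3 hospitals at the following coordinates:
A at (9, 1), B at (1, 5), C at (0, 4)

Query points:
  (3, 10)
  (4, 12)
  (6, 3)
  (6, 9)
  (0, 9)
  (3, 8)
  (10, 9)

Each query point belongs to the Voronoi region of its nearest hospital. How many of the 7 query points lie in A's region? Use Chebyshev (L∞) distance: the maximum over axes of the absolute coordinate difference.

2

(3, 10) — d to each: A:9, B:5, C:6 → nearest is B
(4, 12) — d to each: A:11, B:7, C:8 → nearest is B
(6, 3) — d to each: A:3, B:5, C:6 → nearest is A
(6, 9) — d to each: A:8, B:5, C:6 → nearest is B
(0, 9) — d to each: A:9, B:4, C:5 → nearest is B
(3, 8) — d to each: A:7, B:3, C:4 → nearest is B
(10, 9) — d to each: A:8, B:9, C:10 → nearest is A
2 of the 7 points have A as nearest.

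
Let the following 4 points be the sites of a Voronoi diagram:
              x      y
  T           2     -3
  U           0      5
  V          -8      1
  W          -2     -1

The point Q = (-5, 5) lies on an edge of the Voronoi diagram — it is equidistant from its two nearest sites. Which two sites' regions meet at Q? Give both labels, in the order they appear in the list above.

U and V

Squared distances from Q to each site:
|QT|² = (-5−2)² + (5−(-3))² = 49 + 64 = 113
|QU|² = (-5−0)² + (5−5)² = 25 + 0 = 25
|QV|² = (-5−(-8))² + (5−1)² = 9 + 16 = 25
|QW|² = (-5−(-2))² + (5−(-1))² = 9 + 36 = 45
Q is equidistant from U and V (both at squared distance 25), and every other site is strictly farther — so Q lies on the U–V Voronoi edge.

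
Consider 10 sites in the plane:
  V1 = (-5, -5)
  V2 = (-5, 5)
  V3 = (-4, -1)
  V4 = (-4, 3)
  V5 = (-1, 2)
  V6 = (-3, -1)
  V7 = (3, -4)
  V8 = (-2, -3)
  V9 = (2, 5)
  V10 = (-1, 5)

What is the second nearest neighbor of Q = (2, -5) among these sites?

Since √ is increasing, it suffices to compare squared distances:
|QV1|² = 49 + 0 = 49
|QV2|² = 49 + 100 = 149
|QV3|² = 36 + 16 = 52
|QV4|² = 36 + 64 = 100
|QV5|² = 9 + 49 = 58
|QV6|² = 25 + 16 = 41
|QV7|² = 1 + 1 = 2
|QV8|² = 16 + 4 = 20
|QV9|² = 0 + 100 = 100
d²(Q, V10) = 9 + 100 = 109
Sorted ascending: V7, V8, V6, … — the second-nearest is V8.

V8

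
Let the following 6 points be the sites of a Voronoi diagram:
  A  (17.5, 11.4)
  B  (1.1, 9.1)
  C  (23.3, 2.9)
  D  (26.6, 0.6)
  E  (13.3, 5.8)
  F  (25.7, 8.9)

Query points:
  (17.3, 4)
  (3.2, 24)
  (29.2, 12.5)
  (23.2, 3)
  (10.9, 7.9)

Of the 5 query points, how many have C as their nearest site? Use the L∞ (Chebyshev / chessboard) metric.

(17.3, 4) — d to each: A:7.4, B:16.2, C:6, D:9.3, E:4, F:8.4 → nearest is E
(3.2, 24) — d to each: A:14.3, B:14.9, C:21.1, D:23.4, E:18.2, F:22.5 → nearest is A
(29.2, 12.5) — d to each: A:11.7, B:28.1, C:9.6, D:11.9, E:15.9, F:3.6 → nearest is F
(23.2, 3) — d to each: A:8.4, B:22.1, C:0.1, D:3.4, E:9.9, F:5.9 → nearest is C
(10.9, 7.9) — d to each: A:6.6, B:9.8, C:12.4, D:15.7, E:2.4, F:14.8 → nearest is E
1 of the 5 points has C as nearest.

1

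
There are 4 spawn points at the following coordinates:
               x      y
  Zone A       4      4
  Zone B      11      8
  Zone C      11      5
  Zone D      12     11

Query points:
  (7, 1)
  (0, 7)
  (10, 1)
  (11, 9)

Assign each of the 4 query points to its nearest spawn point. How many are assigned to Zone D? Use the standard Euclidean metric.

0

(7, 1) — d² to each: Zone A:18, Zone B:65, Zone C:32, Zone D:125 → nearest is Zone A
(0, 7) — d² to each: Zone A:25, Zone B:122, Zone C:125, Zone D:160 → nearest is Zone A
(10, 1) — d² to each: Zone A:45, Zone B:50, Zone C:17, Zone D:104 → nearest is Zone C
(11, 9) — d² to each: Zone A:74, Zone B:1, Zone C:16, Zone D:5 → nearest is Zone B
0 of the 4 points have Zone D as nearest.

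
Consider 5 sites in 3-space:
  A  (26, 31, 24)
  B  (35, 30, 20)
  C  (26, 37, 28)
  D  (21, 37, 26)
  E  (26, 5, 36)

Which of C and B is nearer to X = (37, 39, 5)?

B

Compare squared distances:
|XC|² = (37−26)² + (39−37)² + (5−28)² = 121 + 4 + 529 = 654
|XB|² = (37−35)² + (39−30)² + (5−20)² = 4 + 81 + 225 = 310
654 > 310, so B is closer.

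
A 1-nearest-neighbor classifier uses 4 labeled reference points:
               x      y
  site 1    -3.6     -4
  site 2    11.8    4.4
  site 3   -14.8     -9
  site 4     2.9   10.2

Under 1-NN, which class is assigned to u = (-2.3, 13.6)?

site 4

Compare squared distances (the ordering matches that of the actual distances):
d²(u, site 1) = (-2.3−(-3.6))² + (13.6−(-4))² = 1.69 + 309.76 = 311.45
d²(u, site 2) = (-2.3−11.8)² + (13.6−4.4)² = 198.81 + 84.64 = 283.45
d²(u, site 3) = (-2.3−(-14.8))² + (13.6−(-9))² = 156.25 + 510.76 = 667.01
d²(u, site 4) = (-2.3−2.9)² + (13.6−10.2)² = 27.04 + 11.56 = 38.6
The smallest is to site 4, so u lies in the Voronoi region of site 4.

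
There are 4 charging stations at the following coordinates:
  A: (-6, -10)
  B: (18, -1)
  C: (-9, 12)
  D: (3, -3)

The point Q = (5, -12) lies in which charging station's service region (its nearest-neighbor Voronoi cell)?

D

Compare squared distances (the ordering matches that of the actual distances):
|QA|² = (5−(-6))² + (-12−(-10))² = 121 + 4 = 125
|QB|² = (5−18)² + (-12−(-1))² = 169 + 121 = 290
|QC|² = (5−(-9))² + (-12−12)² = 196 + 576 = 772
|QD|² = (5−3)² + (-12−(-3))² = 4 + 81 = 85
D is nearest.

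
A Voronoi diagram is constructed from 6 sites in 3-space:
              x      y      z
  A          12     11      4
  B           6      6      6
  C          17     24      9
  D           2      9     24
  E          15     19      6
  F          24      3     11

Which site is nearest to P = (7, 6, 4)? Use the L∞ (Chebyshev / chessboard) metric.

d(P,A) = max(5, 5, 0) = 5
d(P,B) = max(1, 0, 2) = 2
d(P,C) = max(10, 18, 5) = 18
d(P,D) = max(5, 3, 20) = 20
d(P,E) = max(8, 13, 2) = 13
d(P,F) = max(17, 3, 7) = 17
B is nearest.

B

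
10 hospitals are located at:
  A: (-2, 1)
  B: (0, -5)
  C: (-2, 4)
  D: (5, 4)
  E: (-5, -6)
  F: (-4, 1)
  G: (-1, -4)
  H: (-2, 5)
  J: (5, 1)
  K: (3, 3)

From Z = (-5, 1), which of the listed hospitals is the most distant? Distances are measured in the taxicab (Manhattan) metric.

D

d(Z,A) = |-5−(-2)| + |1−1| = 3 + 0 = 3
d(Z,B) = |-5−0| + |1−(-5)| = 5 + 6 = 11
d(Z,C) = |-5−(-2)| + |1−4| = 3 + 3 = 6
d(Z,D) = |-5−5| + |1−4| = 10 + 3 = 13
d(Z,E) = |-5−(-5)| + |1−(-6)| = 0 + 7 = 7
d(Z,F) = |-5−(-4)| + |1−1| = 1 + 0 = 1
d(Z,G) = |-5−(-1)| + |1−(-4)| = 4 + 5 = 9
d(Z,H) = |-5−(-2)| + |1−5| = 3 + 4 = 7
d(Z,J) = |-5−5| + |1−1| = 10 + 0 = 10
d(Z,K) = |-5−3| + |1−3| = 8 + 2 = 10
The largest is to D.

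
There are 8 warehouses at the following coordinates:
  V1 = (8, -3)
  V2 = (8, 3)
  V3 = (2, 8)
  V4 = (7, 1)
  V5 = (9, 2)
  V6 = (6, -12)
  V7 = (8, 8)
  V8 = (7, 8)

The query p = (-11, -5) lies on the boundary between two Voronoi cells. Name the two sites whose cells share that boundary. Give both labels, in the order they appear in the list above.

Squared distances from p to each site:
|pV1|² = (-11−8)² + (-5−(-3))² = 361 + 4 = 365
|pV2|² = (-11−8)² + (-5−3)² = 361 + 64 = 425
|pV3|² = (-11−2)² + (-5−8)² = 169 + 169 = 338
|pV4|² = (-11−7)² + (-5−1)² = 324 + 36 = 360
|pV5|² = (-11−9)² + (-5−2)² = 400 + 49 = 449
|pV6|² = (-11−6)² + (-5−(-12))² = 289 + 49 = 338
|pV7|² = (-11−8)² + (-5−8)² = 361 + 169 = 530
|pV8|² = (-11−7)² + (-5−8)² = 324 + 169 = 493
p is equidistant from V3 and V6 (both at squared distance 338), and every other site is strictly farther — so p lies on the V3–V6 Voronoi edge.

V3 and V6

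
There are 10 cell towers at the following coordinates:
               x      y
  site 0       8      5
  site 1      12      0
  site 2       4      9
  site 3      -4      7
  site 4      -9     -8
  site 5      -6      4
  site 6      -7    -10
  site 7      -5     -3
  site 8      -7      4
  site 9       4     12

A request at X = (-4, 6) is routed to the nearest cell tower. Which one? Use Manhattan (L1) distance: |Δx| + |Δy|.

d(X, site 0) = 12 + 1 = 13
d(X, site 1) = 16 + 6 = 22
d(X, site 2) = 8 + 3 = 11
d(X, site 3) = 0 + 1 = 1
d(X, site 4) = 5 + 14 = 19
d(X, site 5) = 2 + 2 = 4
d(X, site 6) = 3 + 16 = 19
d(X, site 7) = 1 + 9 = 10
d(X, site 8) = 3 + 2 = 5
d(X, site 9) = 8 + 6 = 14
Minimum is at site 3.

site 3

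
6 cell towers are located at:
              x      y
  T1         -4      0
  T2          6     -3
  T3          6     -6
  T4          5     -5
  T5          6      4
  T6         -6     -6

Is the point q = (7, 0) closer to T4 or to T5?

T5

Compare squared distances:
|qT4|² = (7−5)² + (0−(-5))² = 4 + 25 = 29
|qT5|² = (7−6)² + (0−4)² = 1 + 16 = 17
29 > 17, so T5 is closer.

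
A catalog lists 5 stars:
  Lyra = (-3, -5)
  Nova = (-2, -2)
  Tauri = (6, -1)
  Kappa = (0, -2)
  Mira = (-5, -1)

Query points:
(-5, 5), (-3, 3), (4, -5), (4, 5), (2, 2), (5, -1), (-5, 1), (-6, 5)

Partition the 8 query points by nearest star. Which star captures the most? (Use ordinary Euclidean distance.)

(-5, 5) — d² to each: Lyra:104, Nova:58, Tauri:157, Kappa:74, Mira:36 → nearest is Mira
(-3, 3) — d² to each: Lyra:64, Nova:26, Tauri:97, Kappa:34, Mira:20 → nearest is Mira
(4, -5) — d² to each: Lyra:49, Nova:45, Tauri:20, Kappa:25, Mira:97 → nearest is Tauri
(4, 5) — d² to each: Lyra:149, Nova:85, Tauri:40, Kappa:65, Mira:117 → nearest is Tauri
(2, 2) — d² to each: Lyra:74, Nova:32, Tauri:25, Kappa:20, Mira:58 → nearest is Kappa
(5, -1) — d² to each: Lyra:80, Nova:50, Tauri:1, Kappa:26, Mira:100 → nearest is Tauri
(-5, 1) — d² to each: Lyra:40, Nova:18, Tauri:125, Kappa:34, Mira:4 → nearest is Mira
(-6, 5) — d² to each: Lyra:109, Nova:65, Tauri:180, Kappa:85, Mira:37 → nearest is Mira
Tally — Tauri:3, Kappa:1, Mira:4. Mira captures the most (4).

Mira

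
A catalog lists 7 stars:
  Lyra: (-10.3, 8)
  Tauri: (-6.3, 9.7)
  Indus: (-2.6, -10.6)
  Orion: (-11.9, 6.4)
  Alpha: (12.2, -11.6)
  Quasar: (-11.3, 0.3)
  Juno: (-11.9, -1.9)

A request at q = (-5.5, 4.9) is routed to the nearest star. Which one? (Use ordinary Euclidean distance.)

Tauri

Compare squared distances (the ordering matches that of the actual distances):
d²(q, Lyra) = (-5.5−(-10.3))² + (4.9−8)² = 23.04 + 9.61 = 32.65
d²(q, Tauri) = (-5.5−(-6.3))² + (4.9−9.7)² = 0.64 + 23.04 = 23.68
d²(q, Indus) = (-5.5−(-2.6))² + (4.9−(-10.6))² = 8.41 + 240.25 = 248.66
d²(q, Orion) = (-5.5−(-11.9))² + (4.9−6.4)² = 40.96 + 2.25 = 43.21
d²(q, Alpha) = (-5.5−12.2)² + (4.9−(-11.6))² = 313.29 + 272.25 = 585.54
d²(q, Quasar) = (-5.5−(-11.3))² + (4.9−0.3)² = 33.64 + 21.16 = 54.8
d²(q, Juno) = (-5.5−(-11.9))² + (4.9−(-1.9))² = 40.96 + 46.24 = 87.2
Tauri is nearest.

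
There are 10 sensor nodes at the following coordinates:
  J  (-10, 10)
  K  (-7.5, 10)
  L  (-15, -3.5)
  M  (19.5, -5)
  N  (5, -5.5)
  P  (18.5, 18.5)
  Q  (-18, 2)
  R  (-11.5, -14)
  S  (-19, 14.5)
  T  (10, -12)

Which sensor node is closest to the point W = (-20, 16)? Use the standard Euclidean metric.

Squared Euclidean distances:
|WJ|² = 100 + 36 = 136
|WK|² = 156.25 + 36 = 192.25
|WL|² = 25 + 380.25 = 405.25
|WM|² = 1560.25 + 441 = 2001.25
|WN|² = 625 + 462.25 = 1087.25
|WP|² = 1482.25 + 6.25 = 1488.5
|WQ|² = 4 + 196 = 200
|WR|² = 72.25 + 900 = 972.25
|WS|² = 1 + 2.25 = 3.25
|WT|² = 900 + 784 = 1684
S is nearest.

S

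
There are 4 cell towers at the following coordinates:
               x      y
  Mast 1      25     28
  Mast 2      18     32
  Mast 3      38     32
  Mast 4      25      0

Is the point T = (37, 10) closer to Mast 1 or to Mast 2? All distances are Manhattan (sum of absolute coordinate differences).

d(T, Mast 1) = |37−25| + |10−28| = 12 + 18 = 30
d(T, Mast 2) = |37−18| + |10−32| = 19 + 22 = 41
30 < 41, so Mast 1 is closer.

Mast 1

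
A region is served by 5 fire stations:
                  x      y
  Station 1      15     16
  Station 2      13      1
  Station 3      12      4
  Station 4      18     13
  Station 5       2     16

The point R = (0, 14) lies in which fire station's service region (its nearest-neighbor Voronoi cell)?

Station 5

Compare squared distances (the ordering matches that of the actual distances):
d²(R, Station 1) = (0−15)² + (14−16)² = 225 + 4 = 229
d²(R, Station 2) = (0−13)² + (14−1)² = 169 + 169 = 338
d²(R, Station 3) = (0−12)² + (14−4)² = 144 + 100 = 244
d²(R, Station 4) = (0−18)² + (14−13)² = 324 + 1 = 325
d²(R, Station 5) = (0−2)² + (14−16)² = 4 + 4 = 8
Minimum is at Station 5.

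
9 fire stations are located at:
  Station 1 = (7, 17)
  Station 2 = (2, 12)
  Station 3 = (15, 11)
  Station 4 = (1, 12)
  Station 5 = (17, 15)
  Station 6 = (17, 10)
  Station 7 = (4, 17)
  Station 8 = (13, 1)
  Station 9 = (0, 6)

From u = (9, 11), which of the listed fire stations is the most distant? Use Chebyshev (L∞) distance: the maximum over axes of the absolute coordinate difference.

d(u, Station 1) = max(2, 6) = 6
d(u, Station 2) = max(7, 1) = 7
d(u, Station 3) = max(6, 0) = 6
d(u, Station 4) = max(8, 1) = 8
d(u, Station 5) = max(8, 4) = 8
d(u, Station 6) = max(8, 1) = 8
d(u, Station 7) = max(5, 6) = 6
d(u, Station 8) = max(4, 10) = 10
d(u, Station 9) = max(9, 5) = 9
The largest is to Station 8.

Station 8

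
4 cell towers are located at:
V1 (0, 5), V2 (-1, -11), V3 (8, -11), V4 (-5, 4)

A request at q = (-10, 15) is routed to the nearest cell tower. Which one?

V4

Since √ is increasing, it suffices to compare squared distances:
|qV1|² = (-10−0)² + (15−5)² = 100 + 100 = 200
|qV2|² = (-10−(-1))² + (15−(-11))² = 81 + 676 = 757
|qV3|² = (-10−8)² + (15−(-11))² = 324 + 676 = 1000
|qV4|² = (-10−(-5))² + (15−4)² = 25 + 121 = 146
V4 is nearest.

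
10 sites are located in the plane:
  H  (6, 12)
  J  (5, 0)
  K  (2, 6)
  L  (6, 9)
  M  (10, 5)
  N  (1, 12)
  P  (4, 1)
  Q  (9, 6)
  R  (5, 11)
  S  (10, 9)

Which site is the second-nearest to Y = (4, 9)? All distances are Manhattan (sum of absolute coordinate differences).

d(Y,H) = 2 + 3 = 5
d(Y,J) = 1 + 9 = 10
d(Y,K) = 2 + 3 = 5
d(Y,L) = 2 + 0 = 2
d(Y,M) = 6 + 4 = 10
d(Y,N) = 3 + 3 = 6
d(Y,P) = 0 + 8 = 8
d(Y,Q) = 5 + 3 = 8
d(Y,R) = 1 + 2 = 3
d(Y,S) = 6 + 0 = 6
Sorted ascending: L, R, H, … — the second-nearest is R.

R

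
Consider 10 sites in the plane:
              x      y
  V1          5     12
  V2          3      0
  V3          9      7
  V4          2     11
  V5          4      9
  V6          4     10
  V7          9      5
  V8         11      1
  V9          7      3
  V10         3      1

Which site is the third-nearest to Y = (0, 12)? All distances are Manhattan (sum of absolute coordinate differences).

d(Y,V1) = 5 + 0 = 5
d(Y,V2) = 3 + 12 = 15
d(Y,V3) = 9 + 5 = 14
d(Y,V4) = 2 + 1 = 3
d(Y,V5) = 4 + 3 = 7
d(Y,V6) = 4 + 2 = 6
d(Y,V7) = 9 + 7 = 16
d(Y,V8) = 11 + 11 = 22
d(Y,V9) = 7 + 9 = 16
d(Y, V10) = 3 + 11 = 14
Sorted ascending: V4, V1, V6, V5, … — the third-nearest is V6.

V6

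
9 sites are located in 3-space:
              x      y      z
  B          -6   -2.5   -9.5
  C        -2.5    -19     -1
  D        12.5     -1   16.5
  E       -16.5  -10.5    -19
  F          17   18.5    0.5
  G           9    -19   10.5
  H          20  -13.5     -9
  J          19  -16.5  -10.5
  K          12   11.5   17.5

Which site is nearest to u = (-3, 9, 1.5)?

B

Compare squared distances (the ordering matches that of the actual distances):
|uB|² = (-3−(-6))² + (9−(-2.5))² + (1.5−(-9.5))² = 9 + 132.25 + 121 = 262.25
|uC|² = (-3−(-2.5))² + (9−(-19))² + (1.5−(-1))² = 0.25 + 784 + 6.25 = 790.5
|uD|² = (-3−12.5)² + (9−(-1))² + (1.5−16.5)² = 240.25 + 100 + 225 = 565.25
|uE|² = (-3−(-16.5))² + (9−(-10.5))² + (1.5−(-19))² = 182.25 + 380.25 + 420.25 = 982.75
|uF|² = (-3−17)² + (9−18.5)² + (1.5−0.5)² = 400 + 90.25 + 1 = 491.25
|uG|² = (-3−9)² + (9−(-19))² + (1.5−10.5)² = 144 + 784 + 81 = 1009
|uH|² = (-3−20)² + (9−(-13.5))² + (1.5−(-9))² = 529 + 506.25 + 110.25 = 1145.5
|uJ|² = (-3−19)² + (9−(-16.5))² + (1.5−(-10.5))² = 484 + 650.25 + 144 = 1278.25
|uK|² = (-3−12)² + (9−11.5)² + (1.5−17.5)² = 225 + 6.25 + 256 = 487.25
The smallest is to B, so u lies in the Voronoi region of B.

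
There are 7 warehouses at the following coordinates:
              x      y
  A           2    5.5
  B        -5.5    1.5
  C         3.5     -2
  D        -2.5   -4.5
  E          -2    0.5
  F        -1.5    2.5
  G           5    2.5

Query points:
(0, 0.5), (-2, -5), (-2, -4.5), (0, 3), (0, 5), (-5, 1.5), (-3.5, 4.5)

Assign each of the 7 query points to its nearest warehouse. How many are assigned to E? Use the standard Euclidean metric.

1

(0, 0.5) — d² to each: A:29, B:31.25, C:18.5, D:31.25, E:4, F:6.25, G:29 → nearest is E
(-2, -5) — d² to each: A:126.25, B:54.5, C:39.25, D:0.5, E:30.25, F:56.5, G:105.25 → nearest is D
(-2, -4.5) — d² to each: A:116, B:48.25, C:36.5, D:0.25, E:25, F:49.25, G:98 → nearest is D
(0, 3) — d² to each: A:10.25, B:32.5, C:37.25, D:62.5, E:10.25, F:2.5, G:25.25 → nearest is F
(0, 5) — d² to each: A:4.25, B:42.5, C:61.25, D:96.5, E:24.25, F:8.5, G:31.25 → nearest is A
(-5, 1.5) — d² to each: A:65, B:0.25, C:84.5, D:42.25, E:10, F:13.25, G:101 → nearest is B
(-3.5, 4.5) — d² to each: A:31.25, B:13, C:91.25, D:82, E:18.25, F:8, G:76.25 → nearest is F
1 of the 7 points has E as nearest.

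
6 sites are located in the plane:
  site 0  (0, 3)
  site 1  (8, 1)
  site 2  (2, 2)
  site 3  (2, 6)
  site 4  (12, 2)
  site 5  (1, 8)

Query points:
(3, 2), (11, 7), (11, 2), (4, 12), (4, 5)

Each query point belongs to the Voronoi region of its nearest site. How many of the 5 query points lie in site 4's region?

2

(3, 2) — d² to each: site 0:10, site 1:26, site 2:1, site 3:17, site 4:81, site 5:40 → nearest is site 2
(11, 7) — d² to each: site 0:137, site 1:45, site 2:106, site 3:82, site 4:26, site 5:101 → nearest is site 4
(11, 2) — d² to each: site 0:122, site 1:10, site 2:81, site 3:97, site 4:1, site 5:136 → nearest is site 4
(4, 12) — d² to each: site 0:97, site 1:137, site 2:104, site 3:40, site 4:164, site 5:25 → nearest is site 5
(4, 5) — d² to each: site 0:20, site 1:32, site 2:13, site 3:5, site 4:73, site 5:18 → nearest is site 3
2 of the 5 points have site 4 as nearest.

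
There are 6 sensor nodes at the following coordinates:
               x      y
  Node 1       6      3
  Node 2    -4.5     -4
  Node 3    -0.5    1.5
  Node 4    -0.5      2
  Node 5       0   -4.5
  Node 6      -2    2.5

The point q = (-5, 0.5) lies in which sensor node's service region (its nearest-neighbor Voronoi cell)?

Squared Euclidean distances:
d²(q, Node 1) = 121 + 6.25 = 127.25
d²(q, Node 2) = 0.25 + 20.25 = 20.5
d²(q, Node 3) = 20.25 + 1 = 21.25
d²(q, Node 4) = 20.25 + 2.25 = 22.5
d²(q, Node 5) = 25 + 25 = 50
d²(q, Node 6) = 9 + 4 = 13
The smallest is to Node 6, so q lies in the Voronoi region of Node 6.

Node 6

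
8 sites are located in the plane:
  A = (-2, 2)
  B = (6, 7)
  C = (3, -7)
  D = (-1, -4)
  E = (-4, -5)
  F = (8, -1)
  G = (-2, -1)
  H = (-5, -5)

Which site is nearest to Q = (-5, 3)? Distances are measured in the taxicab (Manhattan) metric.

A

d(Q,A) = |-5−(-2)| + |3−2| = 3 + 1 = 4
d(Q,B) = |-5−6| + |3−7| = 11 + 4 = 15
d(Q,C) = |-5−3| + |3−(-7)| = 8 + 10 = 18
d(Q,D) = |-5−(-1)| + |3−(-4)| = 4 + 7 = 11
d(Q,E) = |-5−(-4)| + |3−(-5)| = 1 + 8 = 9
d(Q,F) = |-5−8| + |3−(-1)| = 13 + 4 = 17
d(Q,G) = |-5−(-2)| + |3−(-1)| = 3 + 4 = 7
d(Q,H) = |-5−(-5)| + |3−(-5)| = 0 + 8 = 8
Minimum is at A.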